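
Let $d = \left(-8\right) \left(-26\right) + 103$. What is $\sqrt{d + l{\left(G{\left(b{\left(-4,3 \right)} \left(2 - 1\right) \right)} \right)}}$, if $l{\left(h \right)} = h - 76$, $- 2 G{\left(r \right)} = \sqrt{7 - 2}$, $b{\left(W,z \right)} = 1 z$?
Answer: $\frac{\sqrt{940 - 2 \sqrt{5}}}{2} \approx 15.293$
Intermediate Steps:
$b{\left(W,z \right)} = z$
$G{\left(r \right)} = - \frac{\sqrt{5}}{2}$ ($G{\left(r \right)} = - \frac{\sqrt{7 - 2}}{2} = - \frac{\sqrt{5}}{2}$)
$d = 311$ ($d = 208 + 103 = 311$)
$l{\left(h \right)} = -76 + h$ ($l{\left(h \right)} = h - 76 = -76 + h$)
$\sqrt{d + l{\left(G{\left(b{\left(-4,3 \right)} \left(2 - 1\right) \right)} \right)}} = \sqrt{311 - \left(76 + \frac{\sqrt{5}}{2}\right)} = \sqrt{235 - \frac{\sqrt{5}}{2}}$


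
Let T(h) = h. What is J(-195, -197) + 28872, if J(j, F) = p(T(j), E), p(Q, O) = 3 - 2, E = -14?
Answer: 28873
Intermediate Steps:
p(Q, O) = 1
J(j, F) = 1
J(-195, -197) + 28872 = 1 + 28872 = 28873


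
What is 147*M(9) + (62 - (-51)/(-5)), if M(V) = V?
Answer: 6874/5 ≈ 1374.8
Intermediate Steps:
147*M(9) + (62 - (-51)/(-5)) = 147*9 + (62 - (-51)/(-5)) = 1323 + (62 - (-51)*(-1)/5) = 1323 + (62 - 1*51/5) = 1323 + (62 - 51/5) = 1323 + 259/5 = 6874/5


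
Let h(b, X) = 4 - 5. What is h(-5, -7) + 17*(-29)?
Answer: -494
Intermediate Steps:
h(b, X) = -1
h(-5, -7) + 17*(-29) = -1 + 17*(-29) = -1 - 493 = -494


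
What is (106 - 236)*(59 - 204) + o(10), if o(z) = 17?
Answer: 18867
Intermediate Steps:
(106 - 236)*(59 - 204) + o(10) = (106 - 236)*(59 - 204) + 17 = -130*(-145) + 17 = 18850 + 17 = 18867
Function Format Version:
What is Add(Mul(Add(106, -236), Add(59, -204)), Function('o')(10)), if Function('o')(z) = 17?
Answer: 18867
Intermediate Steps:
Add(Mul(Add(106, -236), Add(59, -204)), Function('o')(10)) = Add(Mul(Add(106, -236), Add(59, -204)), 17) = Add(Mul(-130, -145), 17) = Add(18850, 17) = 18867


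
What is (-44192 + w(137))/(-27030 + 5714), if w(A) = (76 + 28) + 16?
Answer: 11018/5329 ≈ 2.0676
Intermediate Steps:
w(A) = 120 (w(A) = 104 + 16 = 120)
(-44192 + w(137))/(-27030 + 5714) = (-44192 + 120)/(-27030 + 5714) = -44072/(-21316) = -44072*(-1/21316) = 11018/5329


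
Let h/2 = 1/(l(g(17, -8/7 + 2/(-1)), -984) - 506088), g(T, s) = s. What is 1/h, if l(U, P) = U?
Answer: -1771319/7 ≈ -2.5305e+5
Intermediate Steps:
h = -7/1771319 (h = 2/((-8/7 + 2/(-1)) - 506088) = 2/((-8*⅐ + 2*(-1)) - 506088) = 2/((-8/7 - 2) - 506088) = 2/(-22/7 - 506088) = 2/(-3542638/7) = 2*(-7/3542638) = -7/1771319 ≈ -3.9519e-6)
1/h = 1/(-7/1771319) = -1771319/7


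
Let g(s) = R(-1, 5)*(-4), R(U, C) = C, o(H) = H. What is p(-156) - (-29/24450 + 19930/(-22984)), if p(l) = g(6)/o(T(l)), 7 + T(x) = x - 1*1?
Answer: 5703987619/5760077700 ≈ 0.99026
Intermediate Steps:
T(x) = -8 + x (T(x) = -7 + (x - 1*1) = -7 + (x - 1) = -7 + (-1 + x) = -8 + x)
g(s) = -20 (g(s) = 5*(-4) = -20)
p(l) = -20/(-8 + l)
p(-156) - (-29/24450 + 19930/(-22984)) = -20/(-8 - 156) - (-29/24450 + 19930/(-22984)) = -20/(-164) - (-29*1/24450 + 19930*(-1/22984)) = -20*(-1/164) - (-29/24450 - 9965/11492) = 5/41 - 1*(-121988759/140489700) = 5/41 + 121988759/140489700 = 5703987619/5760077700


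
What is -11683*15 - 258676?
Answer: -433921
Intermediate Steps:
-11683*15 - 258676 = -175245 - 258676 = -433921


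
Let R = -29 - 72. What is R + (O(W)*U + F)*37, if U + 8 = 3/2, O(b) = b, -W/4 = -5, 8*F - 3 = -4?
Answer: -39325/8 ≈ -4915.6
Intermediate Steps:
F = -1/8 (F = 3/8 + (1/8)*(-4) = 3/8 - 1/2 = -1/8 ≈ -0.12500)
W = 20 (W = -4*(-5) = 20)
R = -101
U = -13/2 (U = -8 + 3/2 = -13/2 ≈ -6.5000)
R + (O(W)*U + F)*37 = -101 + (20*(-13/2) - 1/8)*37 = -101 + (-130 - 1/8)*37 = -101 - 1041/8*37 = -101 - 38517/8 = -39325/8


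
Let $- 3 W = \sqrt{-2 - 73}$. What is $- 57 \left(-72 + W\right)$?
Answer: $4104 + 95 i \sqrt{3} \approx 4104.0 + 164.54 i$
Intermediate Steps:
$W = - \frac{5 i \sqrt{3}}{3}$ ($W = - \frac{\sqrt{-2 - 73}}{3} = - \frac{\sqrt{-75}}{3} = - \frac{5 i \sqrt{3}}{3} \approx - 2.8868 i$)
$- 57 \left(-72 + W\right) = - 57 \left(-72 - \frac{5 i \sqrt{3}}{3}\right) = 4104 + 95 i \sqrt{3}$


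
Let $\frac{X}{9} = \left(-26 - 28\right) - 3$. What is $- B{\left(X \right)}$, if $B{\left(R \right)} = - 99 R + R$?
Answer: $-50274$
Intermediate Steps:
$X = -513$ ($X = 9 \left(\left(-26 - 28\right) - 3\right) = 9 \left(-54 - 3\right) = 9 \left(-57\right) = -513$)
$B{\left(R \right)} = - 98 R$
$- B{\left(X \right)} = - \left(-98\right) \left(-513\right) = \left(-1\right) 50274 = -50274$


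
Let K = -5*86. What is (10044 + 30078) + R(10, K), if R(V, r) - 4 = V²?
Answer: 40226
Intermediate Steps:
K = -430
R(V, r) = 4 + V²
(10044 + 30078) + R(10, K) = (10044 + 30078) + (4 + 10²) = 40122 + (4 + 100) = 40122 + 104 = 40226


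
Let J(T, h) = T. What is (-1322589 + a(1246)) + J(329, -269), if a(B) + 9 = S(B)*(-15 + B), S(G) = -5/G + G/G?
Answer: -1646019503/1246 ≈ -1.3210e+6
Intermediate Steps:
S(G) = 1 - 5/G (S(G) = -5/G + 1 = 1 - 5/G)
a(B) = -9 + (-15 + B)*(-5 + B)/B (a(B) = -9 + ((-5 + B)/B)*(-15 + B) = -9 + (-15 + B)*(-5 + B)/B)
(-1322589 + a(1246)) + J(329, -269) = (-1322589 + (-29 + 1246 + 75/1246)) + 329 = (-1322589 + 1516457/1246) + 329 = -1646429437/1246 + 329 = -1646019503/1246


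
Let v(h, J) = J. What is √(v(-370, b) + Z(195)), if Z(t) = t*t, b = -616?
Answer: √37409 ≈ 193.41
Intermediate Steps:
Z(t) = t²
√(v(-370, b) + Z(195)) = √(-616 + 195²) = √(-616 + 38025) = √37409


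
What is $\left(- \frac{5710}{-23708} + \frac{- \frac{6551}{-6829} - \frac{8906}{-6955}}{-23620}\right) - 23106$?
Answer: $- \frac{153634698130498759183}{6649194968339300} \approx -23106.0$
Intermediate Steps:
$\left(- \frac{5710}{-23708} + \frac{- \frac{6551}{-6829} - \frac{8906}{-6955}}{-23620}\right) - 23106 = \left(\left(-5710\right) \left(- \frac{1}{23708}\right) + \left(\left(-6551\right) \left(- \frac{1}{6829}\right) - - \frac{8906}{6955}\right) \left(- \frac{1}{23620}\right)\right) - 23106 = \left(\frac{2855}{11854} + \left(\frac{6551}{6829} + \frac{8906}{6955}\right) \left(- \frac{1}{23620}\right)\right) - 23106 = \left(\frac{2855}{11854} + \frac{106381279}{47495695} \left(- \frac{1}{23620}\right)\right) - 23106 = \left(\frac{2855}{11854} - \frac{106381279}{1121848315900}\right) - 23106 = \frac{1600807949106617}{6649194968339300} - 23106 = - \frac{153634698130498759183}{6649194968339300}$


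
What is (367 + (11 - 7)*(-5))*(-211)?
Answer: -73217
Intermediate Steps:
(367 + (11 - 7)*(-5))*(-211) = (367 + 4*(-5))*(-211) = (367 - 20)*(-211) = 347*(-211) = -73217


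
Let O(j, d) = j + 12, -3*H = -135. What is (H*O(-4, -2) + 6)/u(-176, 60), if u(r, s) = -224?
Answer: -183/112 ≈ -1.6339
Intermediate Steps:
H = 45 (H = -⅓*(-135) = 45)
O(j, d) = 12 + j
(H*O(-4, -2) + 6)/u(-176, 60) = (45*(12 - 4) + 6)/(-224) = (45*8 + 6)*(-1/224) = (360 + 6)*(-1/224) = 366*(-1/224) = -183/112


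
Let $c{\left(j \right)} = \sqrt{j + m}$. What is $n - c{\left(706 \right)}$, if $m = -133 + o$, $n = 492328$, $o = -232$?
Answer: $492328 - \sqrt{341} \approx 4.9231 \cdot 10^{5}$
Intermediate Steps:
$m = -365$ ($m = -133 - 232 = -365$)
$c{\left(j \right)} = \sqrt{-365 + j}$ ($c{\left(j \right)} = \sqrt{j - 365} = \sqrt{-365 + j}$)
$n - c{\left(706 \right)} = 492328 - \sqrt{-365 + 706} = 492328 - \sqrt{341}$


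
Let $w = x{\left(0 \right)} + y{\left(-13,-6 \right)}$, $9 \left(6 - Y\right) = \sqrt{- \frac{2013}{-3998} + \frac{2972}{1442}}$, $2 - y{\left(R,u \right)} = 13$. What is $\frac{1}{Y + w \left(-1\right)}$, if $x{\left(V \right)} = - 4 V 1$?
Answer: $\frac{3969282366}{67470407821} + \frac{9 \sqrt{21309024641758}}{67470407821} \approx 0.059446$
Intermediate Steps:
$y{\left(R,u \right)} = -11$ ($y{\left(R,u \right)} = 2 - 13 = -11$)
$x{\left(V \right)} = - 4 V$
$Y = 6 - \frac{\sqrt{21309024641758}}{25943022}$ ($Y = 6 - \frac{\sqrt{- \frac{2013}{-3998} + \frac{2972}{1442}}}{9} = 6 - \frac{\sqrt{\left(-2013\right) \left(- \frac{1}{3998}\right) + 2972 \cdot \frac{1}{1442}}}{9} = 6 - \frac{\sqrt{\frac{2013}{3998} + \frac{1486}{721}}}{9} = 6 - \frac{\sqrt{\frac{7392401}{2882558}}}{9} = 6 - \frac{\frac{1}{2882558} \sqrt{21309024641758}}{9} = 6 - \frac{\sqrt{21309024641758}}{25943022} \approx 5.8221$)
$w = -11$ ($w = \left(-4\right) 0 - 11 = 0 - 11 = -11$)
$\frac{1}{Y + w \left(-1\right)} = \frac{1}{\left(6 - \frac{\sqrt{21309024641758}}{25943022}\right) - -11} = \frac{1}{\left(6 - \frac{\sqrt{21309024641758}}{25943022}\right) + 11} = \frac{1}{17 - \frac{\sqrt{21309024641758}}{25943022}}$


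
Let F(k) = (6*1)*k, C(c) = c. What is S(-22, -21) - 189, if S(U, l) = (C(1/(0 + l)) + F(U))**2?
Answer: 7606180/441 ≈ 17248.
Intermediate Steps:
F(k) = 6*k
S(U, l) = (1/l + 6*U)**2 (S(U, l) = (1/(0 + l) + 6*U)**2 = (1/l + 6*U)**2)
S(-22, -21) - 189 = (1 + 6*(-22)*(-21))**2/(-21)**2 - 189 = (1 + 2772)**2/441 - 189 = (1/441)*2773**2 - 189 = (1/441)*7689529 - 189 = 7689529/441 - 189 = 7606180/441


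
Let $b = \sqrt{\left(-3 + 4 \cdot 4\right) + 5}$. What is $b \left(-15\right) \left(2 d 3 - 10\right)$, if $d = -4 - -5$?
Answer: $180 \sqrt{2} \approx 254.56$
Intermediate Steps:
$d = 1$ ($d = -4 + 5 = 1$)
$b = 3 \sqrt{2}$ ($b = \sqrt{\left(-3 + 16\right) + 5} = \sqrt{13 + 5} = \sqrt{18} = 3 \sqrt{2} \approx 4.2426$)
$b \left(-15\right) \left(2 d 3 - 10\right) = 3 \sqrt{2} \left(-15\right) \left(2 \cdot 1 \cdot 3 - 10\right) = - 45 \sqrt{2} \left(2 \cdot 3 - 10\right) = - 45 \sqrt{2} \left(6 - 10\right) = - 45 \sqrt{2} \left(-4\right) = 180 \sqrt{2}$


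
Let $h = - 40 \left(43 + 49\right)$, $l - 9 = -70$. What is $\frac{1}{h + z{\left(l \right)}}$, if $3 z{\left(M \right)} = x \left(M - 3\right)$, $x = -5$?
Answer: $- \frac{3}{10720} \approx -0.00027985$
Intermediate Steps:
$l = -61$ ($l = 9 - 70 = -61$)
$z{\left(M \right)} = 5 - \frac{5 M}{3}$ ($z{\left(M \right)} = \frac{\left(-5\right) \left(M - 3\right)}{3} = \frac{\left(-5\right) \left(-3 + M\right)}{3} = \frac{15 - 5 M}{3} = 5 - \frac{5 M}{3}$)
$h = -3680$ ($h = \left(-40\right) 92 = -3680$)
$\frac{1}{h + z{\left(l \right)}} = \frac{1}{-3680 + \left(5 - - \frac{305}{3}\right)} = \frac{1}{-3680 + \left(5 + \frac{305}{3}\right)} = \frac{1}{-3680 + \frac{320}{3}} = \frac{1}{- \frac{10720}{3}} = - \frac{3}{10720}$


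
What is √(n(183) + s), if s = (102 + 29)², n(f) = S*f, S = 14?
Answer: 11*√163 ≈ 140.44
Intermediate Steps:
n(f) = 14*f
s = 17161 (s = 131² = 17161)
√(n(183) + s) = √(14*183 + 17161) = √(2562 + 17161) = √19723 = 11*√163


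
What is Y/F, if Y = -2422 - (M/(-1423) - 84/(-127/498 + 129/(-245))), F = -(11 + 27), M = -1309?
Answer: 343357394275/5156334418 ≈ 66.589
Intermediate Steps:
F = -38 (F = -1*38 = -38)
Y = -343357394275/135693011 (Y = -2422 - (-1309/(-1423) - 84/(-127/498 + 129/(-245))) = -2422 - (-1309*(-1/1423) - 84/(-127*1/498 + 129*(-1/245))) = -2422 - (1309/1423 - 84/(-127/498 - 129/245)) = -2422 - (1309/1423 - 84/(-95357/122010)) = -2422 - (1309/1423 - 84*(-122010/95357)) = -2422 - (1309/1423 + 10248840/95357) = -2422 - 1*14708921633/135693011 = -2422 - 14708921633/135693011 = -343357394275/135693011 ≈ -2530.4)
Y/F = -343357394275/135693011/(-38) = -343357394275/135693011*(-1/38) = 343357394275/5156334418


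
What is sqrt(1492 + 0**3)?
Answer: 2*sqrt(373) ≈ 38.626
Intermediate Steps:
sqrt(1492 + 0**3) = sqrt(1492 + 0) = sqrt(1492) = 2*sqrt(373)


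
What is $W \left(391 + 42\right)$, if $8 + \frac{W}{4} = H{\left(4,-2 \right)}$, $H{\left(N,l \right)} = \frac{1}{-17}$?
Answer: $- \frac{237284}{17} \approx -13958.0$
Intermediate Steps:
$H{\left(N,l \right)} = - \frac{1}{17}$
$W = - \frac{548}{17}$ ($W = -32 + 4 \left(- \frac{1}{17}\right) = -32 - \frac{4}{17} = - \frac{548}{17} \approx -32.235$)
$W \left(391 + 42\right) = - \frac{548 \left(391 + 42\right)}{17} = \left(- \frac{548}{17}\right) 433 = - \frac{237284}{17}$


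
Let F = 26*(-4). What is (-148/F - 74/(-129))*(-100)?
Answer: -334850/1677 ≈ -199.67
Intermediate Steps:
F = -104
(-148/F - 74/(-129))*(-100) = (-148/(-104) - 74/(-129))*(-100) = (-148*(-1/104) - 74*(-1/129))*(-100) = (37/26 + 74/129)*(-100) = (6697/3354)*(-100) = -334850/1677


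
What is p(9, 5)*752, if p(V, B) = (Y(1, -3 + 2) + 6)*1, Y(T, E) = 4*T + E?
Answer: 6768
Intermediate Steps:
Y(T, E) = E + 4*T
p(V, B) = 9 (p(V, B) = (((-3 + 2) + 4*1) + 6)*1 = ((-1 + 4) + 6)*1 = (3 + 6)*1 = 9*1 = 9)
p(9, 5)*752 = 9*752 = 6768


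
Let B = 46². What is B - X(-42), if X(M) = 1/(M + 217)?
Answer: 370299/175 ≈ 2116.0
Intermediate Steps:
X(M) = 1/(217 + M)
B = 2116
B - X(-42) = 2116 - 1/(217 - 42) = 2116 - 1/175 = 370299/175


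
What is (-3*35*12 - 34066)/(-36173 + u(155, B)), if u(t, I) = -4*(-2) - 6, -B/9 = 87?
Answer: 35326/36171 ≈ 0.97664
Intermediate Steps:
B = -783 (B = -9*87 = -783)
u(t, I) = 2 (u(t, I) = 8 - 6 = 2)
(-3*35*12 - 34066)/(-36173 + u(155, B)) = (-3*35*12 - 34066)/(-36173 + 2) = (-105*12 - 34066)/(-36171) = (-1260 - 34066)*(-1/36171) = -35326*(-1/36171) = 35326/36171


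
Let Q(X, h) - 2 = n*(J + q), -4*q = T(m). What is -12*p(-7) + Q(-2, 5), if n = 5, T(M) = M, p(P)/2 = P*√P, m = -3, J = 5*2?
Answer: 223/4 + 168*I*√7 ≈ 55.75 + 444.49*I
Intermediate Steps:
J = 10
p(P) = 2*P^(3/2) (p(P) = 2*(P*√P) = 2*P^(3/2))
q = ¾ (q = -¼*(-3) = ¾ ≈ 0.75000)
Q(X, h) = 223/4 (Q(X, h) = 2 + 5*(10 + ¾) = 2 + 5*(43/4) = 2 + 215/4 = 223/4)
-12*p(-7) + Q(-2, 5) = -24*(-7)^(3/2) + 223/4 = -24*(-7*I*√7) + 223/4 = -(-168)*I*√7 + 223/4 = 168*I*√7 + 223/4 = 223/4 + 168*I*√7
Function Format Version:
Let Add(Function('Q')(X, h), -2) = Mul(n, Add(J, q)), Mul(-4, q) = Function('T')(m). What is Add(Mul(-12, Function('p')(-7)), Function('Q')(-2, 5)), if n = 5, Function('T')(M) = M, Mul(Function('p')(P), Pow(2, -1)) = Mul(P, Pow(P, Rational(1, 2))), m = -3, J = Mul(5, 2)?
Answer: Add(Rational(223, 4), Mul(168, I, Pow(7, Rational(1, 2)))) ≈ Add(55.750, Mul(444.49, I))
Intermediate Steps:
J = 10
Function('p')(P) = Mul(2, Pow(P, Rational(3, 2))) (Function('p')(P) = Mul(2, Mul(P, Pow(P, Rational(1, 2)))) = Mul(2, Pow(P, Rational(3, 2))))
q = Rational(3, 4) (q = Mul(Rational(-1, 4), -3) = Rational(3, 4) ≈ 0.75000)
Function('Q')(X, h) = Rational(223, 4) (Function('Q')(X, h) = Add(2, Mul(5, Add(10, Rational(3, 4)))) = Add(2, Mul(5, Rational(43, 4))) = Add(2, Rational(215, 4)) = Rational(223, 4))
Add(Mul(-12, Function('p')(-7)), Function('Q')(-2, 5)) = Add(Mul(-12, Mul(2, Pow(-7, Rational(3, 2)))), Rational(223, 4)) = Add(Mul(-12, Mul(2, Mul(-7, I, Pow(7, Rational(1, 2))))), Rational(223, 4)) = Add(Mul(-12, Mul(-14, I, Pow(7, Rational(1, 2)))), Rational(223, 4)) = Add(Mul(168, I, Pow(7, Rational(1, 2))), Rational(223, 4)) = Add(Rational(223, 4), Mul(168, I, Pow(7, Rational(1, 2))))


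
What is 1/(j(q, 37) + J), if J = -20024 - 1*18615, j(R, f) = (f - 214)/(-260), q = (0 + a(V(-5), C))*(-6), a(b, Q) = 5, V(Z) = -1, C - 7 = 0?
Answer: -260/10045963 ≈ -2.5881e-5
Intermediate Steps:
C = 7 (C = 7 + 0 = 7)
q = -30 (q = (0 + 5)*(-6) = 5*(-6) = -30)
j(R, f) = 107/130 - f/260 (j(R, f) = (-214 + f)*(-1/260) = 107/130 - f/260)
J = -38639 (J = -20024 - 18615 = -38639)
1/(j(q, 37) + J) = 1/((107/130 - 1/260*37) - 38639) = 1/((107/130 - 37/260) - 38639) = 1/(177/260 - 38639) = 1/(-10045963/260) = -260/10045963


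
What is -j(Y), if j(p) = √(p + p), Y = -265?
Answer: -I*√530 ≈ -23.022*I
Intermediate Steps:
j(p) = √2*√p (j(p) = √(2*p) = √2*√p)
-j(Y) = -√2*√(-265) = -√2*I*√265 = -I*√530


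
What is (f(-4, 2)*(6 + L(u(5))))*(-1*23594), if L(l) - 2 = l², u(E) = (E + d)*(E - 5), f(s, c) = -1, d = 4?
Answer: 188752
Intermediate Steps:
u(E) = (-5 + E)*(4 + E) (u(E) = (E + 4)*(E - 5) = (4 + E)*(-5 + E) = (-5 + E)*(4 + E))
L(l) = 2 + l²
(f(-4, 2)*(6 + L(u(5))))*(-1*23594) = (-(6 + (2 + (-20 + 5² - 1*5)²)))*(-1*23594) = -(6 + (2 + (-20 + 25 - 5)²))*(-23594) = -(6 + (2 + 0²))*(-23594) = -(6 + (2 + 0))*(-23594) = -(6 + 2)*(-23594) = -1*8*(-23594) = -8*(-23594) = 188752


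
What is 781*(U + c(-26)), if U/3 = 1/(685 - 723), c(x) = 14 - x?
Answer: 1184777/38 ≈ 31178.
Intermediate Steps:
U = -3/38 (U = 3/(685 - 723) = 3/(-38) = 3*(-1/38) = -3/38 ≈ -0.078947)
781*(U + c(-26)) = 781*(-3/38 + (14 - 1*(-26))) = 781*(-3/38 + (14 + 26)) = 781*(-3/38 + 40) = 781*(1517/38) = 1184777/38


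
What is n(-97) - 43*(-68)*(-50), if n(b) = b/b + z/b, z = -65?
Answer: -14181238/97 ≈ -1.4620e+5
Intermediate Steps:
n(b) = 1 - 65/b (n(b) = b/b - 65/b = 1 - 65/b)
n(-97) - 43*(-68)*(-50) = (-65 - 97)/(-97) - 43*(-68)*(-50) = -1/97*(-162) + 2924*(-50) = 162/97 - 146200 = -14181238/97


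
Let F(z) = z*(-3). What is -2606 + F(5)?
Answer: -2621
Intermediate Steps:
F(z) = -3*z
-2606 + F(5) = -2606 - 3*5 = -2606 - 15 = -2621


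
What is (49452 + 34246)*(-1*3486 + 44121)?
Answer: 3401068230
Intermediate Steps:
(49452 + 34246)*(-1*3486 + 44121) = 83698*(-3486 + 44121) = 83698*40635 = 3401068230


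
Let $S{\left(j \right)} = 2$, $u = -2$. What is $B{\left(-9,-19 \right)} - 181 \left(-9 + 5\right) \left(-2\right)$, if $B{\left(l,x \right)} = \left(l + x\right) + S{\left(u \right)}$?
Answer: $-1474$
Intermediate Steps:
$B{\left(l,x \right)} = 2 + l + x$ ($B{\left(l,x \right)} = \left(l + x\right) + 2 = 2 + l + x$)
$B{\left(-9,-19 \right)} - 181 \left(-9 + 5\right) \left(-2\right) = \left(2 - 9 - 19\right) - 181 \left(-9 + 5\right) \left(-2\right) = -26 - 181 \left(\left(-4\right) \left(-2\right)\right) = -26 - 1448 = -1474$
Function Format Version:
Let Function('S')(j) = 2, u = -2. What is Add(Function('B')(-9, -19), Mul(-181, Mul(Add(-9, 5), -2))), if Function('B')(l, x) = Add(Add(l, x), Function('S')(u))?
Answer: -1474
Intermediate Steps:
Function('B')(l, x) = Add(2, l, x) (Function('B')(l, x) = Add(Add(l, x), 2) = Add(2, l, x))
Add(Function('B')(-9, -19), Mul(-181, Mul(Add(-9, 5), -2))) = Add(Add(2, -9, -19), Mul(-181, Mul(Add(-9, 5), -2))) = Add(-26, Mul(-181, Mul(-4, -2))) = Add(-26, Mul(-181, 8)) = Add(-26, -1448) = -1474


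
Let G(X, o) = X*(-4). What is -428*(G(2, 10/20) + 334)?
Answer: -139528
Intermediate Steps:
G(X, o) = -4*X
-428*(G(2, 10/20) + 334) = -428*(-4*2 + 334) = -428*(-8 + 334) = -428*326 = -139528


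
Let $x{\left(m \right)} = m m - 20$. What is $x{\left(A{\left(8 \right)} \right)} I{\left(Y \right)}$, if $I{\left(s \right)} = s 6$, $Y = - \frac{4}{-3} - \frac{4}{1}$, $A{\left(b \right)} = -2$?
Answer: $256$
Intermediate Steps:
$x{\left(m \right)} = -20 + m^{2}$ ($x{\left(m \right)} = m^{2} - 20 = -20 + m^{2}$)
$Y = - \frac{8}{3}$ ($Y = \left(-4\right) \left(- \frac{1}{3}\right) - 4 = \frac{4}{3} - 4 = - \frac{8}{3} \approx -2.6667$)
$I{\left(s \right)} = 6 s$
$x{\left(A{\left(8 \right)} \right)} I{\left(Y \right)} = \left(-20 + \left(-2\right)^{2}\right) 6 \left(- \frac{8}{3}\right) = \left(-20 + 4\right) \left(-16\right) = \left(-16\right) \left(-16\right) = 256$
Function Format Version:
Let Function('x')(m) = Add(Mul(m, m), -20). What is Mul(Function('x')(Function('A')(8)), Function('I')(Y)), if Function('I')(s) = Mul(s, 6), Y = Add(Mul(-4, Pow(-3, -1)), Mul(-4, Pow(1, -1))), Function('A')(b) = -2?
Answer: 256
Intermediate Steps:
Function('x')(m) = Add(-20, Pow(m, 2)) (Function('x')(m) = Add(Pow(m, 2), -20) = Add(-20, Pow(m, 2)))
Y = Rational(-8, 3) (Y = Add(Mul(-4, Rational(-1, 3)), Mul(-4, 1)) = Add(Rational(4, 3), -4) = Rational(-8, 3) ≈ -2.6667)
Function('I')(s) = Mul(6, s)
Mul(Function('x')(Function('A')(8)), Function('I')(Y)) = Mul(Add(-20, Pow(-2, 2)), Mul(6, Rational(-8, 3))) = Mul(Add(-20, 4), -16) = Mul(-16, -16) = 256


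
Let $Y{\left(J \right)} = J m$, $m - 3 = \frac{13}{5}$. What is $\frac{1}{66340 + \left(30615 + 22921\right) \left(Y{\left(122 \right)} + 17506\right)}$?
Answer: $\frac{5}{4869216756} \approx 1.0269 \cdot 10^{-9}$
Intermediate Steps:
$m = \frac{28}{5}$ ($m = 3 + \frac{13}{5} = \frac{28}{5} \approx 5.6$)
$Y{\left(J \right)} = \frac{28 J}{5}$ ($Y{\left(J \right)} = J \frac{28}{5} = \frac{28 J}{5}$)
$\frac{1}{66340 + \left(30615 + 22921\right) \left(Y{\left(122 \right)} + 17506\right)} = \frac{1}{66340 + \left(30615 + 22921\right) \left(\frac{28}{5} \cdot 122 + 17506\right)} = \frac{1}{66340 + 53536 \left(\frac{3416}{5} + 17506\right)} = \frac{1}{66340 + 53536 \cdot \frac{90946}{5}} = \frac{1}{66340 + \frac{4868885056}{5}} = \frac{1}{\frac{4869216756}{5}} = \frac{5}{4869216756}$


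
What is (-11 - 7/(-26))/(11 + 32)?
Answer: -279/1118 ≈ -0.24955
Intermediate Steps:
(-11 - 7/(-26))/(11 + 32) = (-11 - 7*(-1/26))/43 = (-11 + 7/26)/43 = (1/43)*(-279/26) = -279/1118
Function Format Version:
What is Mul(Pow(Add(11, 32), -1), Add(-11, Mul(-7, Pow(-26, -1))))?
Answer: Rational(-279, 1118) ≈ -0.24955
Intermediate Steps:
Mul(Pow(Add(11, 32), -1), Add(-11, Mul(-7, Pow(-26, -1)))) = Mul(Pow(43, -1), Add(-11, Mul(-7, Rational(-1, 26)))) = Mul(Rational(1, 43), Add(-11, Rational(7, 26))) = Mul(Rational(1, 43), Rational(-279, 26)) = Rational(-279, 1118)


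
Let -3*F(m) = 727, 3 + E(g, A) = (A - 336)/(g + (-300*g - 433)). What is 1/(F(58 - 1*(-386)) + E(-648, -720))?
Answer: -579957/142285952 ≈ -0.0040760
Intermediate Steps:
E(g, A) = -3 + (-336 + A)/(-433 - 299*g) (E(g, A) = -3 + (A - 336)/(g + (-300*g - 433)) = -3 + (-336 + A)/(g + (-433 - 300*g)) = -3 + (-336 + A)/(-433 - 299*g))
F(m) = -727/3 (F(m) = -⅓*727 = -727/3)
1/(F(58 - 1*(-386)) + E(-648, -720)) = 1/(-727/3 + (-963 - 1*(-720) - 897*(-648))/(433 + 299*(-648))) = 1/(-727/3 + (-963 + 720 + 581256)/(433 - 193752)) = 1/(-727/3 + 581013/(-193319)) = 1/(-727/3 - 1/193319*581013) = 1/(-727/3 - 581013/193319) = 1/(-142285952/579957) = -579957/142285952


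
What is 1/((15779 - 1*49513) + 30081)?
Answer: -1/3653 ≈ -0.00027375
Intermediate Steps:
1/((15779 - 1*49513) + 30081) = 1/((15779 - 49513) + 30081) = 1/(-33734 + 30081) = 1/(-3653) = -1/3653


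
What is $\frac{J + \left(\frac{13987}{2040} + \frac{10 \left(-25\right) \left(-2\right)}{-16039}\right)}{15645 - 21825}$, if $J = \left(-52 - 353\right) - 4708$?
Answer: $\frac{167071792787}{202206880800} \approx 0.82624$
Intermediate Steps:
$J = -5113$ ($J = \left(-52 - 353\right) - 4708 = -405 - 4708 = -5113$)
$\frac{J + \left(\frac{13987}{2040} + \frac{10 \left(-25\right) \left(-2\right)}{-16039}\right)}{15645 - 21825} = \frac{-5113 + \left(\frac{13987}{2040} + \frac{10 \left(-25\right) \left(-2\right)}{-16039}\right)}{15645 - 21825} = \frac{-5113 + \left(13987 \cdot \frac{1}{2040} + \left(-250\right) \left(-2\right) \left(- \frac{1}{16039}\right)\right)}{-6180} = \left(-5113 + \left(\frac{13987}{2040} + 500 \left(- \frac{1}{16039}\right)\right)\right) \left(- \frac{1}{6180}\right) = \left(-5113 + \left(\frac{13987}{2040} - \frac{500}{16039}\right)\right) \left(- \frac{1}{6180}\right) = \left(-5113 + \frac{223317493}{32719560}\right) \left(- \frac{1}{6180}\right) = \left(- \frac{167071792787}{32719560}\right) \left(- \frac{1}{6180}\right) = \frac{167071792787}{202206880800}$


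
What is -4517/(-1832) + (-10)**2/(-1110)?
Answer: 483067/203352 ≈ 2.3755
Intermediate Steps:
-4517/(-1832) + (-10)**2/(-1110) = -4517*(-1/1832) + 100*(-1/1110) = 4517/1832 - 10/111 = 483067/203352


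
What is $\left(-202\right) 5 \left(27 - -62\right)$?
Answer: $-89890$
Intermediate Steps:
$\left(-202\right) 5 \left(27 - -62\right) = - 1010 \left(27 + 62\right) = \left(-1010\right) 89 = -89890$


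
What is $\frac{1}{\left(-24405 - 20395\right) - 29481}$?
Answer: $- \frac{1}{74281} \approx -1.3462 \cdot 10^{-5}$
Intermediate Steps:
$\frac{1}{\left(-24405 - 20395\right) - 29481} = \frac{1}{-44800 - 29481} = \frac{1}{-74281} = - \frac{1}{74281}$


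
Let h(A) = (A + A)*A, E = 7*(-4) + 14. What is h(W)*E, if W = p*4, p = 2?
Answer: -1792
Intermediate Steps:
W = 8 (W = 2*4 = 8)
E = -14 (E = -28 + 14 = -14)
h(A) = 2*A**2 (h(A) = (2*A)*A = 2*A**2)
h(W)*E = (2*8**2)*(-14) = (2*64)*(-14) = 128*(-14) = -1792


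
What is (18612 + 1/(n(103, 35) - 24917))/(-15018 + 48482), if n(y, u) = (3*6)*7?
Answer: 461410091/829606024 ≈ 0.55618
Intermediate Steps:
n(y, u) = 126 (n(y, u) = 18*7 = 126)
(18612 + 1/(n(103, 35) - 24917))/(-15018 + 48482) = (18612 + 1/(126 - 24917))/(-15018 + 48482) = (18612 + 1/(-24791))/33464 = (18612 - 1/24791)*(1/33464) = (461410091/24791)*(1/33464) = 461410091/829606024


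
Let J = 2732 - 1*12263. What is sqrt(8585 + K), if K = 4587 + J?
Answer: sqrt(3641) ≈ 60.341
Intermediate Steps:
J = -9531 (J = 2732 - 12263 = -9531)
K = -4944 (K = 4587 - 9531 = -4944)
sqrt(8585 + K) = sqrt(8585 - 4944) = sqrt(3641)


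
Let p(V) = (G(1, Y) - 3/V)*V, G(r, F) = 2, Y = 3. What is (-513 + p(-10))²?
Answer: 287296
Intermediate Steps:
p(V) = V*(2 - 3/V) (p(V) = (2 - 3/V)*V = V*(2 - 3/V))
(-513 + p(-10))² = (-513 + (-3 + 2*(-10)))² = (-513 + (-3 - 20))² = (-513 - 23)² = (-536)² = 287296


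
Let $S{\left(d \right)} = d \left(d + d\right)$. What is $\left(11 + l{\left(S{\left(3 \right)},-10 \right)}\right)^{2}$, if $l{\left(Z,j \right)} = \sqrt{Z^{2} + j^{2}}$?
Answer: $545 + 44 \sqrt{106} \approx 998.01$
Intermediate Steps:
$S{\left(d \right)} = 2 d^{2}$ ($S{\left(d \right)} = d 2 d = 2 d^{2}$)
$\left(11 + l{\left(S{\left(3 \right)},-10 \right)}\right)^{2} = \left(11 + \sqrt{\left(2 \cdot 3^{2}\right)^{2} + \left(-10\right)^{2}}\right)^{2} = \left(11 + \sqrt{\left(2 \cdot 9\right)^{2} + 100}\right)^{2} = \left(11 + \sqrt{18^{2} + 100}\right)^{2} = \left(11 + \sqrt{324 + 100}\right)^{2} = \left(11 + \sqrt{424}\right)^{2} = \left(11 + 2 \sqrt{106}\right)^{2}$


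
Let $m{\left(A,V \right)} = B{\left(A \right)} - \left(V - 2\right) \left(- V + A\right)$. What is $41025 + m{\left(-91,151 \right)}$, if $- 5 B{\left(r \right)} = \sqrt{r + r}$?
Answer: $77083 - \frac{i \sqrt{182}}{5} \approx 77083.0 - 2.6981 i$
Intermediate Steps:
$B{\left(r \right)} = - \frac{\sqrt{2} \sqrt{r}}{5}$ ($B{\left(r \right)} = - \frac{\sqrt{r + r}}{5} = - \frac{\sqrt{2 r}}{5} = - \frac{\sqrt{2} \sqrt{r}}{5}$)
$m{\left(A,V \right)} = - \left(-2 + V\right) \left(A - V\right) - \frac{\sqrt{2} \sqrt{A}}{5}$ ($m{\left(A,V \right)} = - \frac{\sqrt{2} \sqrt{A}}{5} - \left(V - 2\right) \left(- V + A\right) = - \frac{\sqrt{2} \sqrt{A}}{5} - \left(-2 + V\right) \left(A - V\right) = - \left(-2 + V\right) \left(A - V\right) - \frac{\sqrt{2} \sqrt{A}}{5}$)
$41025 + m{\left(-91,151 \right)} = 41025 - \left(484 - 22801 - 13741 + \frac{\sqrt{2} \sqrt{-91}}{5}\right) = 41025 - \left(-36058 + \frac{\sqrt{2} i \sqrt{91}}{5}\right) = 41025 - \left(-36058 + \frac{i \sqrt{182}}{5}\right) = 41025 + \left(36058 - \frac{i \sqrt{182}}{5}\right) = 77083 - \frac{i \sqrt{182}}{5}$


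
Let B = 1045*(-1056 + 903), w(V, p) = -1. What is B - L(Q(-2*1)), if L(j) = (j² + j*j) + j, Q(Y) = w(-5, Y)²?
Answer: -159888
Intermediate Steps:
Q(Y) = 1 (Q(Y) = (-1)² = 1)
B = -159885 (B = 1045*(-153) = -159885)
L(j) = j + 2*j² (L(j) = (j² + j²) + j = 2*j² + j = j + 2*j²)
B - L(Q(-2*1)) = -159885 - (1 + 2*1) = -159885 - (1 + 2) = -159885 - 3 = -159888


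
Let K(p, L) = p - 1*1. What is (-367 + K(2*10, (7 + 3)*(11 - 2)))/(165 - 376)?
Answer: 348/211 ≈ 1.6493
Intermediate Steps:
K(p, L) = -1 + p (K(p, L) = p - 1 = -1 + p)
(-367 + K(2*10, (7 + 3)*(11 - 2)))/(165 - 376) = (-367 + (-1 + 2*10))/(165 - 376) = (-367 + (-1 + 20))/(-211) = (-367 + 19)*(-1/211) = -348*(-1/211) = 348/211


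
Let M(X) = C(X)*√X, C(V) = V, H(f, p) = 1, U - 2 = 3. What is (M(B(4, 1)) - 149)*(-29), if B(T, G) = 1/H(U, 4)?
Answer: 4292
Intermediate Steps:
U = 5 (U = 2 + 3 = 5)
B(T, G) = 1 (B(T, G) = 1/1 = 1)
M(X) = X^(3/2) (M(X) = X*√X = X^(3/2))
(M(B(4, 1)) - 149)*(-29) = (1^(3/2) - 149)*(-29) = (1 - 149)*(-29) = -148*(-29) = 4292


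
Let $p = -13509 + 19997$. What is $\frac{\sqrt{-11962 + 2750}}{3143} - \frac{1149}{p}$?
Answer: $- \frac{1149}{6488} + \frac{2 i \sqrt{47}}{449} \approx -0.1771 + 0.030537 i$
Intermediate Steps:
$p = 6488$
$\frac{\sqrt{-11962 + 2750}}{3143} - \frac{1149}{p} = \frac{\sqrt{-11962 + 2750}}{3143} - \frac{1149}{6488} = \sqrt{-9212} \cdot \frac{1}{3143} - \frac{1149}{6488} = 14 i \sqrt{47} \cdot \frac{1}{3143} - \frac{1149}{6488} = \frac{2 i \sqrt{47}}{449} - \frac{1149}{6488} = - \frac{1149}{6488} + \frac{2 i \sqrt{47}}{449}$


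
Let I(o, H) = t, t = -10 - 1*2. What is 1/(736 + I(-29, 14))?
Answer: 1/724 ≈ 0.0013812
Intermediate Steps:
t = -12 (t = -10 - 2 = -12)
I(o, H) = -12
1/(736 + I(-29, 14)) = 1/(736 - 12) = 1/724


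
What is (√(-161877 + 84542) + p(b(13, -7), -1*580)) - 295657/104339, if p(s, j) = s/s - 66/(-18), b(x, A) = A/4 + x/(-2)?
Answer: 573775/313017 + I*√77335 ≈ 1.833 + 278.09*I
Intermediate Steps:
b(x, A) = -x/2 + A/4 (b(x, A) = A*(¼) + x*(-½) = A/4 - x/2 = -x/2 + A/4)
p(s, j) = 14/3 (p(s, j) = 1 - 66*(-1/18) = 1 + 11/3 = 14/3)
(√(-161877 + 84542) + p(b(13, -7), -1*580)) - 295657/104339 = (√(-161877 + 84542) + 14/3) - 295657/104339 = (√(-77335) + 14/3) - 295657*1/104339 = (I*√77335 + 14/3) - 295657/104339 = (14/3 + I*√77335) - 295657/104339 = 573775/313017 + I*√77335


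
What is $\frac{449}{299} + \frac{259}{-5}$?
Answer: $- \frac{75196}{1495} \approx -50.298$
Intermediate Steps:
$\frac{449}{299} + \frac{259}{-5} = 449 \cdot \frac{1}{299} + 259 \left(- \frac{1}{5}\right) = \frac{449}{299} - \frac{259}{5} = - \frac{75196}{1495}$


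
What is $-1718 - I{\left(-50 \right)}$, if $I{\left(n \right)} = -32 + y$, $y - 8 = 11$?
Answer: $-1705$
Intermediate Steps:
$y = 19$ ($y = 8 + 11 = 19$)
$I{\left(n \right)} = -13$ ($I{\left(n \right)} = -32 + 19 = -13$)
$-1718 - I{\left(-50 \right)} = -1718 - -13 = -1718 + 13 = -1705$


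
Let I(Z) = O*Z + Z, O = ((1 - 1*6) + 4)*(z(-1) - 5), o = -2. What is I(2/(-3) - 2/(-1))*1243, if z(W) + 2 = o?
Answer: 49720/3 ≈ 16573.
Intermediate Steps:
z(W) = -4 (z(W) = -2 - 2 = -4)
O = 9 (O = ((1 - 1*6) + 4)*(-4 - 5) = ((1 - 6) + 4)*(-9) = (-5 + 4)*(-9) = -1*(-9) = 9)
I(Z) = 10*Z (I(Z) = 9*Z + Z = 10*Z)
I(2/(-3) - 2/(-1))*1243 = (10*(2/(-3) - 2/(-1)))*1243 = (10*(2*(-⅓) - 2*(-1)))*1243 = (10*(-⅔ + 2))*1243 = (10*(4/3))*1243 = (40/3)*1243 = 49720/3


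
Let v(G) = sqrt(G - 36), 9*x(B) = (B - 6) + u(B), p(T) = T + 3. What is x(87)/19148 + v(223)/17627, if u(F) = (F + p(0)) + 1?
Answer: 43/43083 + sqrt(187)/17627 ≈ 0.0017739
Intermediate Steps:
p(T) = 3 + T
u(F) = 4 + F (u(F) = (F + (3 + 0)) + 1 = (F + 3) + 1 = (3 + F) + 1 = 4 + F)
x(B) = -2/9 + 2*B/9 (x(B) = ((B - 6) + (4 + B))/9 = ((-6 + B) + (4 + B))/9 = (-2 + 2*B)/9 = -2/9 + 2*B/9)
v(G) = sqrt(-36 + G)
x(87)/19148 + v(223)/17627 = (-2/9 + (2/9)*87)/19148 + sqrt(-36 + 223)/17627 = (-2/9 + 58/3)*(1/19148) + sqrt(187)*(1/17627) = (172/9)*(1/19148) + sqrt(187)/17627 = 43/43083 + sqrt(187)/17627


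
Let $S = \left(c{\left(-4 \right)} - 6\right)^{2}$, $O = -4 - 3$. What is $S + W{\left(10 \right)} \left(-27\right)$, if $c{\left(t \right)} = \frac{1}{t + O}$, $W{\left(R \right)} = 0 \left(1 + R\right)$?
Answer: $\frac{4489}{121} \approx 37.099$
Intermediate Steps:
$O = -7$
$W{\left(R \right)} = 0$
$c{\left(t \right)} = \frac{1}{-7 + t}$ ($c{\left(t \right)} = \frac{1}{t - 7} = \frac{1}{-7 + t}$)
$S = \frac{4489}{121}$ ($S = \left(\frac{1}{-7 - 4} - 6\right)^{2} = \left(\frac{1}{-11} - 6\right)^{2} = \left(- \frac{1}{11} - 6\right)^{2} = \left(- \frac{67}{11}\right)^{2} = \frac{4489}{121} \approx 37.099$)
$S + W{\left(10 \right)} \left(-27\right) = \frac{4489}{121} + 0 \left(-27\right) = \frac{4489}{121} + 0 = \frac{4489}{121}$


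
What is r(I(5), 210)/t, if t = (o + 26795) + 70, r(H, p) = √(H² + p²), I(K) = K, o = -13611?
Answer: 5*√1765/13254 ≈ 0.015849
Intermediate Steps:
t = 13254 (t = (-13611 + 26795) + 70 = 13184 + 70 = 13254)
r(I(5), 210)/t = √(5² + 210²)/13254 = √(25 + 44100)*(1/13254) = √44125*(1/13254) = (5*√1765)*(1/13254) = 5*√1765/13254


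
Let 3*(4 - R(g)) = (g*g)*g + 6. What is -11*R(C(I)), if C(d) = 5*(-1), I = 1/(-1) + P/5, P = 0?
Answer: -1441/3 ≈ -480.33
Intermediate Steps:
I = -1 (I = 1/(-1) + 0/5 = 1*(-1) + 0*(⅕) = -1 + 0 = -1)
C(d) = -5
R(g) = 2 - g³/3 (R(g) = 4 - ((g*g)*g + 6)/3 = 4 - (g²*g + 6)/3 = 4 - (g³ + 6)/3 = 4 - (6 + g³)/3 = 4 + (-2 - g³/3) = 2 - g³/3)
-11*R(C(I)) = -11*(2 - ⅓*(-5)³) = -11*(2 - ⅓*(-125)) = -11*(2 + 125/3) = -11*131/3 = -1441/3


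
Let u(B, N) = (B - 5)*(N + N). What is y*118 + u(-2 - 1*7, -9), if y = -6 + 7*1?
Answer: 370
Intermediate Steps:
u(B, N) = 2*N*(-5 + B) (u(B, N) = (-5 + B)*(2*N) = 2*N*(-5 + B))
y = 1 (y = -6 + 7 = 1)
y*118 + u(-2 - 1*7, -9) = 1*118 + 2*(-9)*(-5 + (-2 - 1*7)) = 118 + 2*(-9)*(-5 + (-2 - 7)) = 118 + 2*(-9)*(-5 - 9) = 118 + 2*(-9)*(-14) = 118 + 252 = 370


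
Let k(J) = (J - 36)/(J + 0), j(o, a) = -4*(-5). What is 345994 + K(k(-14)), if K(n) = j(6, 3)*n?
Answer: 2422458/7 ≈ 3.4607e+5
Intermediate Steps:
j(o, a) = 20
k(J) = (-36 + J)/J
K(n) = 20*n
345994 + K(k(-14)) = 345994 + 20*((-36 - 14)/(-14)) = 345994 + 20*(-1/14*(-50)) = 345994 + 20*(25/7) = 345994 + 500/7 = 2422458/7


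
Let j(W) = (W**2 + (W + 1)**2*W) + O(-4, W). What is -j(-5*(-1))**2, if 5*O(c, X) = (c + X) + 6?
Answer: -1065024/25 ≈ -42601.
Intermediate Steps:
O(c, X) = 6/5 + X/5 + c/5 (O(c, X) = ((c + X) + 6)/5 = ((X + c) + 6)/5 = (6 + X + c)/5 = 6/5 + X/5 + c/5)
j(W) = 2/5 + W**2 + W/5 + W*(1 + W)**2 (j(W) = (W**2 + (W + 1)**2*W) + (6/5 + W/5 + (1/5)*(-4)) = (W**2 + (1 + W)**2*W) + (6/5 + W/5 - 4/5) = (W**2 + W*(1 + W)**2) + (2/5 + W/5) = 2/5 + W**2 + W/5 + W*(1 + W)**2)
-j(-5*(-1))**2 = -(2/5 + (-5*(-1))**3 + 3*(-5*(-1))**2 + 6*(-5*(-1))/5)**2 = -(2/5 + 5**3 + 3*5**2 + (6/5)*5)**2 = -(2/5 + 125 + 3*25 + 6)**2 = -(2/5 + 125 + 75 + 6)**2 = -(1032/5)**2 = -1*1065024/25 = -1065024/25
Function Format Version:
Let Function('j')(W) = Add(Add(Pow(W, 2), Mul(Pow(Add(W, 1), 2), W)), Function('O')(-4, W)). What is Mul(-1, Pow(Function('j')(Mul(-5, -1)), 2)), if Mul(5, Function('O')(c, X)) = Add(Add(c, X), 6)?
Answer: Rational(-1065024, 25) ≈ -42601.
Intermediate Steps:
Function('O')(c, X) = Add(Rational(6, 5), Mul(Rational(1, 5), X), Mul(Rational(1, 5), c)) (Function('O')(c, X) = Mul(Rational(1, 5), Add(Add(c, X), 6)) = Mul(Rational(1, 5), Add(Add(X, c), 6)) = Mul(Rational(1, 5), Add(6, X, c)) = Add(Rational(6, 5), Mul(Rational(1, 5), X), Mul(Rational(1, 5), c)))
Function('j')(W) = Add(Rational(2, 5), Pow(W, 2), Mul(Rational(1, 5), W), Mul(W, Pow(Add(1, W), 2))) (Function('j')(W) = Add(Add(Pow(W, 2), Mul(Pow(Add(W, 1), 2), W)), Add(Rational(6, 5), Mul(Rational(1, 5), W), Mul(Rational(1, 5), -4))) = Add(Add(Pow(W, 2), Mul(Pow(Add(1, W), 2), W)), Add(Rational(6, 5), Mul(Rational(1, 5), W), Rational(-4, 5))) = Add(Add(Pow(W, 2), Mul(W, Pow(Add(1, W), 2))), Add(Rational(2, 5), Mul(Rational(1, 5), W))) = Add(Rational(2, 5), Pow(W, 2), Mul(Rational(1, 5), W), Mul(W, Pow(Add(1, W), 2))))
Mul(-1, Pow(Function('j')(Mul(-5, -1)), 2)) = Mul(-1, Pow(Add(Rational(2, 5), Pow(Mul(-5, -1), 3), Mul(3, Pow(Mul(-5, -1), 2)), Mul(Rational(6, 5), Mul(-5, -1))), 2)) = Mul(-1, Pow(Add(Rational(2, 5), Pow(5, 3), Mul(3, Pow(5, 2)), Mul(Rational(6, 5), 5)), 2)) = Mul(-1, Pow(Add(Rational(2, 5), 125, Mul(3, 25), 6), 2)) = Mul(-1, Pow(Add(Rational(2, 5), 125, 75, 6), 2)) = Mul(-1, Pow(Rational(1032, 5), 2)) = Mul(-1, Rational(1065024, 25)) = Rational(-1065024, 25)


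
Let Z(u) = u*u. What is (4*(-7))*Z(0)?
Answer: 0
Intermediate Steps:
Z(u) = u²
(4*(-7))*Z(0) = (4*(-7))*0² = -28*0 = 0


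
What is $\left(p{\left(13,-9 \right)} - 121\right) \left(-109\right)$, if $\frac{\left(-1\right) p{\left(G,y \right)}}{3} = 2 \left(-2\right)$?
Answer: $11881$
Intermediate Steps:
$p{\left(G,y \right)} = 12$ ($p{\left(G,y \right)} = - 3 \cdot 2 \left(-2\right) = \left(-3\right) \left(-4\right) = 12$)
$\left(p{\left(13,-9 \right)} - 121\right) \left(-109\right) = \left(12 - 121\right) \left(-109\right) = \left(-109\right) \left(-109\right) = 11881$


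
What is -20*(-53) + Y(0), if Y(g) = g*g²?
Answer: 1060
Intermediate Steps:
Y(g) = g³
-20*(-53) + Y(0) = -20*(-53) + 0³ = 1060 + 0 = 1060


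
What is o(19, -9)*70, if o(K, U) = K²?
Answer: 25270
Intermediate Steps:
o(19, -9)*70 = 19²*70 = 361*70 = 25270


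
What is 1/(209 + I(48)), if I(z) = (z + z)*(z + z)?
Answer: 1/9425 ≈ 0.00010610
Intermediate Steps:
I(z) = 4*z² (I(z) = (2*z)*(2*z) = 4*z²)
1/(209 + I(48)) = 1/(209 + 4*48²) = 1/(209 + 4*2304) = 1/(209 + 9216) = 1/9425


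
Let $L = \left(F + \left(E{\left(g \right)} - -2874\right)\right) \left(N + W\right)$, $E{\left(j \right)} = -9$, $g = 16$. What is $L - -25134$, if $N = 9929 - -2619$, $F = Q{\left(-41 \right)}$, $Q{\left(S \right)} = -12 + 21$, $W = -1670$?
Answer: $31288506$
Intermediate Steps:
$Q{\left(S \right)} = 9$
$F = 9$
$N = 12548$ ($N = 9929 + 2619 = 12548$)
$L = 31263372$ ($L = \left(9 - -2865\right) \left(12548 - 1670\right) = \left(9 + \left(-9 + 2874\right)\right) 10878 = \left(9 + 2865\right) 10878 = 2874 \cdot 10878 = 31263372$)
$L - -25134 = 31263372 - -25134 = 31263372 + 25134 = 31288506$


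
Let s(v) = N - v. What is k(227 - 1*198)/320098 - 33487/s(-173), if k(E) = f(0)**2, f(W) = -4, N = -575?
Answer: 5359564079/64339698 ≈ 83.301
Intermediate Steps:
s(v) = -575 - v
k(E) = 16 (k(E) = (-4)**2 = 16)
k(227 - 1*198)/320098 - 33487/s(-173) = 16/320098 - 33487/(-575 - 1*(-173)) = 16*(1/320098) - 33487/(-575 + 173) = 8/160049 - 33487/(-402) = 8/160049 - 33487*(-1/402) = 8/160049 + 33487/402 = 5359564079/64339698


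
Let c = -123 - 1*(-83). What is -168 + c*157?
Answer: -6448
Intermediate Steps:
c = -40 (c = -123 + 83 = -40)
-168 + c*157 = -168 - 40*157 = -168 - 6280 = -6448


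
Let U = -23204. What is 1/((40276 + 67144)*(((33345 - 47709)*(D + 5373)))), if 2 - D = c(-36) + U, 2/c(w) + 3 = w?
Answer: -13/573260086057680 ≈ -2.2677e-14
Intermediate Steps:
c(w) = 2/(-3 + w)
D = 905036/39 (D = 2 - (2/(-3 - 36) - 23204) = 2 - (2/(-39) - 23204) = 2 - (2*(-1/39) - 23204) = 2 - (-2/39 - 23204) = 2 - 1*(-904958/39) = 2 + 904958/39 = 905036/39 ≈ 23206.)
1/((40276 + 67144)*(((33345 - 47709)*(D + 5373)))) = 1/((40276 + 67144)*(((33345 - 47709)*(905036/39 + 5373)))) = 1/(107420*((-14364*1114583/39))) = 1/(107420*(-5336623404/13)) = (1/107420)*(-13/5336623404) = -13/573260086057680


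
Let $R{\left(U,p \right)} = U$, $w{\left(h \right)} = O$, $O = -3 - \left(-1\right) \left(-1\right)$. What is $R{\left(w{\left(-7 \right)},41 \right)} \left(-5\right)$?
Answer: $20$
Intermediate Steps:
$O = -4$ ($O = -3 - 1 = -4$)
$w{\left(h \right)} = -4$
$R{\left(w{\left(-7 \right)},41 \right)} \left(-5\right) = \left(-4\right) \left(-5\right) = 20$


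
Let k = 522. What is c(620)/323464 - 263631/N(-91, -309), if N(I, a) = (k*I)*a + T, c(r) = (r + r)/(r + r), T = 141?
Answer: -28420153175/1582629456392 ≈ -0.017958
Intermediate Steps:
c(r) = 1 (c(r) = (2*r)/((2*r)) = (2*r)*(1/(2*r)) = 1)
N(I, a) = 141 + 522*I*a (N(I, a) = (522*I)*a + 141 = 522*I*a + 141 = 141 + 522*I*a)
c(620)/323464 - 263631/N(-91, -309) = 1/323464 - 263631/(141 + 522*(-91)*(-309)) = 1*(1/323464) - 263631/(141 + 14678118) = 1/323464 - 263631/14678259 = 1/323464 - 263631*1/14678259 = 1/323464 - 87877/4892753 = -28420153175/1582629456392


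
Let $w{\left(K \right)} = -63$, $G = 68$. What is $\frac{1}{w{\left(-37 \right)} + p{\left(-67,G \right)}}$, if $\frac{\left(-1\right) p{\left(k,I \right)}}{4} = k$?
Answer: $\frac{1}{205} \approx 0.0048781$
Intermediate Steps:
$p{\left(k,I \right)} = - 4 k$
$\frac{1}{w{\left(-37 \right)} + p{\left(-67,G \right)}} = \frac{1}{-63 - -268} = \frac{1}{-63 + 268} = \frac{1}{205}$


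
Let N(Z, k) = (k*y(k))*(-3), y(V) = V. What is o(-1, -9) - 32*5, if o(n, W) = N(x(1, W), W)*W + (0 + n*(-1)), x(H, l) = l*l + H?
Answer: 2028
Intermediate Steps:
x(H, l) = H + l**2 (x(H, l) = l**2 + H = H + l**2)
N(Z, k) = -3*k**2 (N(Z, k) = (k*k)*(-3) = k**2*(-3) = -3*k**2)
o(n, W) = -n - 3*W**3 (o(n, W) = (-3*W**2)*W + (0 + n*(-1)) = -3*W**3 + (0 - n) = -3*W**3 - n = -n - 3*W**3)
o(-1, -9) - 32*5 = (-1*(-1) - 3*(-9)**3) - 32*5 = (1 - 3*(-729)) - 160 = (1 + 2187) - 160 = 2188 - 160 = 2028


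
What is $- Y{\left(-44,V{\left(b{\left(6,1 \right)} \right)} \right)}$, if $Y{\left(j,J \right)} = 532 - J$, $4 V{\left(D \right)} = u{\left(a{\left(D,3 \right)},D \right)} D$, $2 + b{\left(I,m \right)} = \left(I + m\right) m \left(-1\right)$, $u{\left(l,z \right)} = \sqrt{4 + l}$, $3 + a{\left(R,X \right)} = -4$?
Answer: $-532 - \frac{9 i \sqrt{3}}{4} \approx -532.0 - 3.8971 i$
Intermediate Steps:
$a{\left(R,X \right)} = -7$ ($a{\left(R,X \right)} = -3 - 4 = -7$)
$b{\left(I,m \right)} = -2 - m \left(I + m\right)$ ($b{\left(I,m \right)} = -2 + \left(I + m\right) m \left(-1\right) = -2 + m \left(I + m\right) \left(-1\right) = -2 - m \left(I + m\right)$)
$V{\left(D \right)} = \frac{i D \sqrt{3}}{4}$ ($V{\left(D \right)} = \frac{\sqrt{4 - 7} D}{4} = \frac{\sqrt{-3} D}{4} = \frac{i \sqrt{3} D}{4} = \frac{i D \sqrt{3}}{4}$)
$- Y{\left(-44,V{\left(b{\left(6,1 \right)} \right)} \right)} = - (532 - \frac{i \left(-2 - 1^{2} - 6 \cdot 1\right) \sqrt{3}}{4}) = - (532 - \frac{i \left(-2 - 1 - 6\right) \sqrt{3}}{4}) = - (532 - \frac{1}{4} i \left(-9\right) \sqrt{3}) = - (532 - - \frac{9 i \sqrt{3}}{4}) = - (532 + \frac{9 i \sqrt{3}}{4}) = -532 - \frac{9 i \sqrt{3}}{4}$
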